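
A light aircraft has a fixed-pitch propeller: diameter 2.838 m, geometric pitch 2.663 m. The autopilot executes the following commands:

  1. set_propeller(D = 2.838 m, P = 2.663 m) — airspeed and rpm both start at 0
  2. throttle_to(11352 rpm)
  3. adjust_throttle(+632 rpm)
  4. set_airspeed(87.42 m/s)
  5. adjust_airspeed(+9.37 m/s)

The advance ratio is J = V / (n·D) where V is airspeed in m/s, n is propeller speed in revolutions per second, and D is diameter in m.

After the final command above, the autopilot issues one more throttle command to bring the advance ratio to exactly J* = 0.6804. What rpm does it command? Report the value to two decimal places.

rpm = 3007.50

set_propeller: D = 2.838 m, P = 2.663 m (p = P/D = 0.938337); state ← (V=0, rpm=0)
throttle_to(11352): rpm ← 11352
adjust_throttle(+632): rpm ← 11352 +632 = 11984
set_airspeed(87.42): V ← 87.42 m/s
adjust_airspeed(+9.37): V ← 87.42 +9.37 = 96.79 m/s
final state: V = 96.79 m/s, rpm = 11984 → n = rpm/60 = 199.733333 rev/s
target J* = 0.6804; solve J* = V/(n·D) for n: n = V/(J*·D) = 96.79/(0.6804 × 2.838) = 50.124932 rev/s
rpm = 60·n = 3007.495902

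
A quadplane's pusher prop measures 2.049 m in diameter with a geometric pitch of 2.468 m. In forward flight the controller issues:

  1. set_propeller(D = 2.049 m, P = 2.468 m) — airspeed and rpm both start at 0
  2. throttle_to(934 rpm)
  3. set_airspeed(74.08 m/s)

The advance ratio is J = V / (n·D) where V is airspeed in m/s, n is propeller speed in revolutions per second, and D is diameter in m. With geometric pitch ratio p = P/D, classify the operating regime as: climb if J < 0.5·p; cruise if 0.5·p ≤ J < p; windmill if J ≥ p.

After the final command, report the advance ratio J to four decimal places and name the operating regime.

J = 2.3225, regime = windmill

set_propeller: D = 2.049 m, P = 2.468 m (p = P/D = 1.204490); state ← (V=0, rpm=0)
throttle_to(934): rpm ← 934
set_airspeed(74.08): V ← 74.08 m/s
final state: V = 74.08 m/s, rpm = 934 → n = rpm/60 = 15.566667 rev/s
J = V / (n·D) = 74.08 / (15.566667 × 2.049) = 2.322541
regime bands: climb J<0.6022 | cruise [0.6022, 1.2045) | windmill J≥1.2045
J = 2.3225 → windmill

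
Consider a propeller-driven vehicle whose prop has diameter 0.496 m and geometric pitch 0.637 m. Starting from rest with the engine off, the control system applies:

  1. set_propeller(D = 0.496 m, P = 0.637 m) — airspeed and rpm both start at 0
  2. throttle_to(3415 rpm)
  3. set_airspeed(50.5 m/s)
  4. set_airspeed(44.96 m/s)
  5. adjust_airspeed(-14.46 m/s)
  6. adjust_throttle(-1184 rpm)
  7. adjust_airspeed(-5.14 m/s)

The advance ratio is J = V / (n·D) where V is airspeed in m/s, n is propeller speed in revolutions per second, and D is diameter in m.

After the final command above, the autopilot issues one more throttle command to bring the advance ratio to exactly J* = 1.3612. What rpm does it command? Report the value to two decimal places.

set_propeller: D = 0.496 m, P = 0.637 m (p = P/D = 1.284274); state ← (V=0, rpm=0)
throttle_to(3415): rpm ← 3415
set_airspeed(50.5): V ← 50.5 m/s
set_airspeed(44.96): V ← 44.96 m/s
adjust_airspeed(-14.46): V ← 44.96 -14.46 = 30.5 m/s
adjust_throttle(-1184): rpm ← 3415 -1184 = 2231
adjust_airspeed(-5.14): V ← 30.5 -5.14 = 25.36 m/s
final state: V = 25.36 m/s, rpm = 2231 → n = rpm/60 = 37.183333 rev/s
target J* = 1.3612; solve J* = V/(n·D) for n: n = V/(J*·D) = 25.36/(1.3612 × 0.496) = 37.561734 rev/s
rpm = 60·n = 2253.704037

rpm = 2253.70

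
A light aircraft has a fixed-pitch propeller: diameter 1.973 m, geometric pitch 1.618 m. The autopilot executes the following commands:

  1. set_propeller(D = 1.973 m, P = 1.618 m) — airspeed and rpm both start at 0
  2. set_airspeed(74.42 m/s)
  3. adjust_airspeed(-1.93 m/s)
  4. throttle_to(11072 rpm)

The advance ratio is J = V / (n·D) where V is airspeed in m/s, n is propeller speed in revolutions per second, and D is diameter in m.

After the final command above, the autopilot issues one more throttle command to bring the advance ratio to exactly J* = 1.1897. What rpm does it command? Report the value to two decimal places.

rpm = 1852.95

set_propeller: D = 1.973 m, P = 1.618 m (p = P/D = 0.820071); state ← (V=0, rpm=0)
set_airspeed(74.42): V ← 74.42 m/s
adjust_airspeed(-1.93): V ← 74.42 -1.93 = 72.49 m/s
throttle_to(11072): rpm ← 11072
final state: V = 72.49 m/s, rpm = 11072 → n = rpm/60 = 184.533333 rev/s
target J* = 1.1897; solve J* = V/(n·D) for n: n = V/(J*·D) = 72.49/(1.1897 × 1.973) = 30.882578 rev/s
rpm = 60·n = 1852.954705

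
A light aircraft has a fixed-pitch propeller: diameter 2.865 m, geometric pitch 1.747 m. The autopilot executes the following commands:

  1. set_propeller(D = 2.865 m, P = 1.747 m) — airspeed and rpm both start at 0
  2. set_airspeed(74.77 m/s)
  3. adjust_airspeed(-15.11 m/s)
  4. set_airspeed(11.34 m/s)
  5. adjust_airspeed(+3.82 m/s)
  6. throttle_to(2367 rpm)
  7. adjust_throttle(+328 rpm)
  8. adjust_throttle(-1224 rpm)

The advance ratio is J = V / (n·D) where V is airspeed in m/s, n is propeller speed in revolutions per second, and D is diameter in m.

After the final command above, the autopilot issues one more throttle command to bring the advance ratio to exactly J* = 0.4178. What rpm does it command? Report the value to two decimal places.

set_propeller: D = 2.865 m, P = 1.747 m (p = P/D = 0.609773); state ← (V=0, rpm=0)
set_airspeed(74.77): V ← 74.77 m/s
adjust_airspeed(-15.11): V ← 74.77 -15.11 = 59.66 m/s
set_airspeed(11.34): V ← 11.34 m/s
adjust_airspeed(+3.82): V ← 11.34 +3.82 = 15.16 m/s
throttle_to(2367): rpm ← 2367
adjust_throttle(+328): rpm ← 2367 +328 = 2695
adjust_throttle(-1224): rpm ← 2695 -1224 = 1471
final state: V = 15.16 m/s, rpm = 1471 → n = rpm/60 = 24.516667 rev/s
target J* = 0.4178; solve J* = V/(n·D) for n: n = V/(J*·D) = 15.16/(0.4178 × 2.865) = 12.665028 rev/s
rpm = 60·n = 759.901654

rpm = 759.90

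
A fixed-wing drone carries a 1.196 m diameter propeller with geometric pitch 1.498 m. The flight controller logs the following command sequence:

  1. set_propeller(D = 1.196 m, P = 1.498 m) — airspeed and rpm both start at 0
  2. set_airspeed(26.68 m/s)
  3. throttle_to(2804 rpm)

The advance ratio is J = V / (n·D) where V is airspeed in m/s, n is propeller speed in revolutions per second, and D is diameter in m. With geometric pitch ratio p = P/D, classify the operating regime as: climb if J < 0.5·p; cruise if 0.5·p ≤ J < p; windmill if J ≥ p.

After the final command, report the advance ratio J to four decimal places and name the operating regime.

set_propeller: D = 1.196 m, P = 1.498 m (p = P/D = 1.252508); state ← (V=0, rpm=0)
set_airspeed(26.68): V ← 26.68 m/s
throttle_to(2804): rpm ← 2804
final state: V = 26.68 m/s, rpm = 2804 → n = rpm/60 = 46.733333 rev/s
J = V / (n·D) = 26.68 / (46.733333 × 1.196) = 0.477340
regime bands: climb J<0.6263 | cruise [0.6263, 1.2525) | windmill J≥1.2525
J = 0.4773 → climb

J = 0.4773, regime = climb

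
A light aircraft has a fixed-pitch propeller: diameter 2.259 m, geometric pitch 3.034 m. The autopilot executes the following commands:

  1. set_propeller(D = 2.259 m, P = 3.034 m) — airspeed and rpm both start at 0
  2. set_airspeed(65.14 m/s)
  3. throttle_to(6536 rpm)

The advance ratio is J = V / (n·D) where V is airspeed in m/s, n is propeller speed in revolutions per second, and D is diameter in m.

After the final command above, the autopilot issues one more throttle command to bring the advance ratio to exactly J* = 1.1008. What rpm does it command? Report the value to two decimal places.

rpm = 1571.72

set_propeller: D = 2.259 m, P = 3.034 m (p = P/D = 1.343072); state ← (V=0, rpm=0)
set_airspeed(65.14): V ← 65.14 m/s
throttle_to(6536): rpm ← 6536
final state: V = 65.14 m/s, rpm = 6536 → n = rpm/60 = 108.933333 rev/s
target J* = 1.1008; solve J* = V/(n·D) for n: n = V/(J*·D) = 65.14/(1.1008 × 2.259) = 26.195283 rev/s
rpm = 60·n = 1571.717008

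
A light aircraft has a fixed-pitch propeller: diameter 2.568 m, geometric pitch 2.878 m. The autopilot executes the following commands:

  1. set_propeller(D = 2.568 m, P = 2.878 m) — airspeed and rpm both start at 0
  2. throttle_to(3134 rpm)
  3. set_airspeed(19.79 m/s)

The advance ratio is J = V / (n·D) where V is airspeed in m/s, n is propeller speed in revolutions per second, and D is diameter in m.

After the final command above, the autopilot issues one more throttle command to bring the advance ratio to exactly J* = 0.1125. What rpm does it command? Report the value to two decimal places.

rpm = 4110.07

set_propeller: D = 2.568 m, P = 2.878 m (p = P/D = 1.120717); state ← (V=0, rpm=0)
throttle_to(3134): rpm ← 3134
set_airspeed(19.79): V ← 19.79 m/s
final state: V = 19.79 m/s, rpm = 3134 → n = rpm/60 = 52.233333 rev/s
target J* = 0.1125; solve J* = V/(n·D) for n: n = V/(J*·D) = 19.79/(0.1125 × 2.568) = 68.501211 rev/s
rpm = 60·n = 4110.072690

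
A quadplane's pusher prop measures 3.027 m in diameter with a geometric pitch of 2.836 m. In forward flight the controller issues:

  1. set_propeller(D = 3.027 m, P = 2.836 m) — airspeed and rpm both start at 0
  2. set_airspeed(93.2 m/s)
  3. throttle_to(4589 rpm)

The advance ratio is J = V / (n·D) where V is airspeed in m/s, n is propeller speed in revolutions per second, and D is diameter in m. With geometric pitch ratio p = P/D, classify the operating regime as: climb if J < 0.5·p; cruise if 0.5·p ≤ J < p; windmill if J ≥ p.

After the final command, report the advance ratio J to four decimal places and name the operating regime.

J = 0.4026, regime = climb

set_propeller: D = 3.027 m, P = 2.836 m (p = P/D = 0.936901); state ← (V=0, rpm=0)
set_airspeed(93.2): V ← 93.2 m/s
throttle_to(4589): rpm ← 4589
final state: V = 93.2 m/s, rpm = 4589 → n = rpm/60 = 76.483333 rev/s
J = V / (n·D) = 93.2 / (76.483333 × 3.027) = 0.402566
regime bands: climb J<0.4685 | cruise [0.4685, 0.9369) | windmill J≥0.9369
J = 0.4026 → climb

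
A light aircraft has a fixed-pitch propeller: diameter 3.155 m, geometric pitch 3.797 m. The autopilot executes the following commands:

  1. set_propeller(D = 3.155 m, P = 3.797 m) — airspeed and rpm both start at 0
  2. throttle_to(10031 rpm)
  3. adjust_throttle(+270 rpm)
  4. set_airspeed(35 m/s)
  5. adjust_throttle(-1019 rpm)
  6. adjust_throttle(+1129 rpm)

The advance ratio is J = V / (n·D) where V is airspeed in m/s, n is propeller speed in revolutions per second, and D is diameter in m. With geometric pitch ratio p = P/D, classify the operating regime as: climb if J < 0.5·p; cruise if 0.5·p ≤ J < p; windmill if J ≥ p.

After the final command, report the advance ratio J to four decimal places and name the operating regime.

set_propeller: D = 3.155 m, P = 3.797 m (p = P/D = 1.203487); state ← (V=0, rpm=0)
throttle_to(10031): rpm ← 10031
adjust_throttle(+270): rpm ← 10031 +270 = 10301
set_airspeed(35): V ← 35 m/s
adjust_throttle(-1019): rpm ← 10301 -1019 = 9282
adjust_throttle(+1129): rpm ← 9282 +1129 = 10411
final state: V = 35 m/s, rpm = 10411 → n = rpm/60 = 173.516667 rev/s
J = V / (n·D) = 35 / (173.516667 × 3.155) = 0.063933
regime bands: climb J<0.6017 | cruise [0.6017, 1.2035) | windmill J≥1.2035
J = 0.0639 → climb

J = 0.0639, regime = climb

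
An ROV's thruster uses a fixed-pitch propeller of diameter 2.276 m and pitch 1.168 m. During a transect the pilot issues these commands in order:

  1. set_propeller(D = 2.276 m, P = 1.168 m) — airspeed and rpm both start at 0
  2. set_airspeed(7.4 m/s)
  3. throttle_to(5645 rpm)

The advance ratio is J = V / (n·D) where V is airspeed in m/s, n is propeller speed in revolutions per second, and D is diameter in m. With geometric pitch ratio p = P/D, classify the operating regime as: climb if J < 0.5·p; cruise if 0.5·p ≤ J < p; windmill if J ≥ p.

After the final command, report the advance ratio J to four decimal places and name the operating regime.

set_propeller: D = 2.276 m, P = 1.168 m (p = P/D = 0.513181); state ← (V=0, rpm=0)
set_airspeed(7.4): V ← 7.4 m/s
throttle_to(5645): rpm ← 5645
final state: V = 7.4 m/s, rpm = 5645 → n = rpm/60 = 94.083333 rev/s
J = V / (n·D) = 7.4 / (94.083333 × 2.276) = 0.034558
regime bands: climb J<0.2566 | cruise [0.2566, 0.5132) | windmill J≥0.5132
J = 0.0346 → climb

J = 0.0346, regime = climb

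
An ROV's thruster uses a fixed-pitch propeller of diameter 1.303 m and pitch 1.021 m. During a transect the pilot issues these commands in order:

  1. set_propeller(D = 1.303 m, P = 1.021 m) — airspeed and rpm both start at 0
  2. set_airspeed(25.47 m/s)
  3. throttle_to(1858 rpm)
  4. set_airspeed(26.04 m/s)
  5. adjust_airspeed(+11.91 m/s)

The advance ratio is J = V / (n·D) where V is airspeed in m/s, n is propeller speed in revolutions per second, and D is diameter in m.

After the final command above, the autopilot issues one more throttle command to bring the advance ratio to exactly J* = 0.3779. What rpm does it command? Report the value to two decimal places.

rpm = 4624.25

set_propeller: D = 1.303 m, P = 1.021 m (p = P/D = 0.783576); state ← (V=0, rpm=0)
set_airspeed(25.47): V ← 25.47 m/s
throttle_to(1858): rpm ← 1858
set_airspeed(26.04): V ← 26.04 m/s
adjust_airspeed(+11.91): V ← 26.04 +11.91 = 37.95 m/s
final state: V = 37.95 m/s, rpm = 1858 → n = rpm/60 = 30.966667 rev/s
target J* = 0.3779; solve J* = V/(n·D) for n: n = V/(J*·D) = 37.95/(0.3779 × 1.303) = 77.070907 rev/s
rpm = 60·n = 4624.254448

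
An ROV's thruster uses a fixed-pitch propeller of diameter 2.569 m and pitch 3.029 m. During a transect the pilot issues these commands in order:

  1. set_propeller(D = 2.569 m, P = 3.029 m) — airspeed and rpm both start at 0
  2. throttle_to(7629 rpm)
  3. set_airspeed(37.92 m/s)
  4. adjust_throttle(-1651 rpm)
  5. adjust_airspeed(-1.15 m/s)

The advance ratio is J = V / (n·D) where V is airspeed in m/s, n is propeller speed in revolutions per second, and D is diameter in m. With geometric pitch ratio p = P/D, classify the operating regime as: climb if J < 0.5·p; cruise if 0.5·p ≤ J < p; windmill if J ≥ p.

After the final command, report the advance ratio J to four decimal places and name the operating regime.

J = 0.1437, regime = climb

set_propeller: D = 2.569 m, P = 3.029 m (p = P/D = 1.179058); state ← (V=0, rpm=0)
throttle_to(7629): rpm ← 7629
set_airspeed(37.92): V ← 37.92 m/s
adjust_throttle(-1651): rpm ← 7629 -1651 = 5978
adjust_airspeed(-1.15): V ← 37.92 -1.15 = 36.77 m/s
final state: V = 36.77 m/s, rpm = 5978 → n = rpm/60 = 99.633333 rev/s
J = V / (n·D) = 36.77 / (99.633333 × 2.569) = 0.143656
regime bands: climb J<0.5895 | cruise [0.5895, 1.1791) | windmill J≥1.1791
J = 0.1437 → climb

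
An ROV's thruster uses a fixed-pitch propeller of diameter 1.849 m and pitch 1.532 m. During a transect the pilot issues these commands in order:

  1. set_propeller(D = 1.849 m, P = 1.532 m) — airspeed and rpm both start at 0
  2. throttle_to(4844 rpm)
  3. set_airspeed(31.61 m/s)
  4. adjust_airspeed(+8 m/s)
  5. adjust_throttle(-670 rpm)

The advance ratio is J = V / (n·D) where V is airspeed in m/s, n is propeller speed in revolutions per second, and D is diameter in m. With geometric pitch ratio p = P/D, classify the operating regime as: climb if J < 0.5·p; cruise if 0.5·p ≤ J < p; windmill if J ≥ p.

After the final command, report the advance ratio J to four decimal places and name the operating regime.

set_propeller: D = 1.849 m, P = 1.532 m (p = P/D = 0.828556); state ← (V=0, rpm=0)
throttle_to(4844): rpm ← 4844
set_airspeed(31.61): V ← 31.61 m/s
adjust_airspeed(+8): V ← 31.61 +8 = 39.61 m/s
adjust_throttle(-670): rpm ← 4844 -670 = 4174
final state: V = 39.61 m/s, rpm = 4174 → n = rpm/60 = 69.566667 rev/s
J = V / (n·D) = 39.61 / (69.566667 × 1.849) = 0.307940
regime bands: climb J<0.4143 | cruise [0.4143, 0.8286) | windmill J≥0.8286
J = 0.3079 → climb

J = 0.3079, regime = climb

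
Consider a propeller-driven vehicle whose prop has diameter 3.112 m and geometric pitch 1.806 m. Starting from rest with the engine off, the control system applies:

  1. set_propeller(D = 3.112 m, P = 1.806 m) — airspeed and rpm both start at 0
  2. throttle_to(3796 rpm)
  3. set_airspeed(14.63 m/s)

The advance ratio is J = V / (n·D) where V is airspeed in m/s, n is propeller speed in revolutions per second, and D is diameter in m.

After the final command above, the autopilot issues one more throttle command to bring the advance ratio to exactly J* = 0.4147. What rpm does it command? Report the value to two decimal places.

set_propeller: D = 3.112 m, P = 1.806 m (p = P/D = 0.580334); state ← (V=0, rpm=0)
throttle_to(3796): rpm ← 3796
set_airspeed(14.63): V ← 14.63 m/s
final state: V = 14.63 m/s, rpm = 3796 → n = rpm/60 = 63.266667 rev/s
target J* = 0.4147; solve J* = V/(n·D) for n: n = V/(J*·D) = 14.63/(0.4147 × 3.112) = 11.336284 rev/s
rpm = 60·n = 680.177016

rpm = 680.18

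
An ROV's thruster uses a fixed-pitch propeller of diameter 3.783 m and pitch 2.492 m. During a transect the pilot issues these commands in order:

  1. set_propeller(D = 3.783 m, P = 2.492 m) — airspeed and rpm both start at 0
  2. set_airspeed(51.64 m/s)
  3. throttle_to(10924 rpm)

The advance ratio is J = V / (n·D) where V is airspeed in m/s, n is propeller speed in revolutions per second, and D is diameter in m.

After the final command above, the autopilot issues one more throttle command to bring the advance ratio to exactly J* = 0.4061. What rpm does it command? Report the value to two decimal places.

set_propeller: D = 3.783 m, P = 2.492 m (p = P/D = 0.658736); state ← (V=0, rpm=0)
set_airspeed(51.64): V ← 51.64 m/s
throttle_to(10924): rpm ← 10924
final state: V = 51.64 m/s, rpm = 10924 → n = rpm/60 = 182.066667 rev/s
target J* = 0.4061; solve J* = V/(n·D) for n: n = V/(J*·D) = 51.64/(0.4061 × 3.783) = 33.613745 rev/s
rpm = 60·n = 2016.824708

rpm = 2016.82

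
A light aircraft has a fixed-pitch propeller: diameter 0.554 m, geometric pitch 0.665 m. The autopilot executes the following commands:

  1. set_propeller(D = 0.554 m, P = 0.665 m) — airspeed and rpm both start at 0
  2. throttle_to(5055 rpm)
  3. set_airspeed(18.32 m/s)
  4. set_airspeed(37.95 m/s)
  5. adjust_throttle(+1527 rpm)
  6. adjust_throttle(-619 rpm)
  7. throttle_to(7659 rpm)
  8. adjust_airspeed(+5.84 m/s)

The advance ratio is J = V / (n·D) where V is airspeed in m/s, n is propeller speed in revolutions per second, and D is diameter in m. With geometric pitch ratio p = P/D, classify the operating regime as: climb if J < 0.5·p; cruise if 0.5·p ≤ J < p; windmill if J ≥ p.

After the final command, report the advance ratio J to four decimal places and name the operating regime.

J = 0.6192, regime = cruise

set_propeller: D = 0.554 m, P = 0.665 m (p = P/D = 1.200361); state ← (V=0, rpm=0)
throttle_to(5055): rpm ← 5055
set_airspeed(18.32): V ← 18.32 m/s
set_airspeed(37.95): V ← 37.95 m/s
adjust_throttle(+1527): rpm ← 5055 +1527 = 6582
adjust_throttle(-619): rpm ← 6582 -619 = 5963
throttle_to(7659): rpm ← 7659
adjust_airspeed(+5.84): V ← 37.95 +5.84 = 43.79 m/s
final state: V = 43.79 m/s, rpm = 7659 → n = rpm/60 = 127.650000 rev/s
J = V / (n·D) = 43.79 / (127.650000 × 0.554) = 0.619219
regime bands: climb J<0.6002 | cruise [0.6002, 1.2004) | windmill J≥1.2004
J = 0.6192 → cruise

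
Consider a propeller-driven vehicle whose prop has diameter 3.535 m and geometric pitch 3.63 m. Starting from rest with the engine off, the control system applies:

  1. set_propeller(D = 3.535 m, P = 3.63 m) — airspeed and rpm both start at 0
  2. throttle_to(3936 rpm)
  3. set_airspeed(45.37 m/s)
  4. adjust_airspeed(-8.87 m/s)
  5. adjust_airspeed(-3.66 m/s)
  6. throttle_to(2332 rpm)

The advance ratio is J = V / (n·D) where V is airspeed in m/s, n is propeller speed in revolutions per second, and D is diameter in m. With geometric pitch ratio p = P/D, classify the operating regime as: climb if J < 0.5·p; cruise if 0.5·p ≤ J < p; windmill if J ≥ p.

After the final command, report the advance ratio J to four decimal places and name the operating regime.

set_propeller: D = 3.535 m, P = 3.63 m (p = P/D = 1.026874); state ← (V=0, rpm=0)
throttle_to(3936): rpm ← 3936
set_airspeed(45.37): V ← 45.37 m/s
adjust_airspeed(-8.87): V ← 45.37 -8.87 = 36.5 m/s
adjust_airspeed(-3.66): V ← 36.5 -3.66 = 32.84 m/s
throttle_to(2332): rpm ← 2332
final state: V = 32.84 m/s, rpm = 2332 → n = rpm/60 = 38.866667 rev/s
J = V / (n·D) = 32.84 / (38.866667 × 3.535) = 0.239021
regime bands: climb J<0.5134 | cruise [0.5134, 1.0269) | windmill J≥1.0269
J = 0.2390 → climb

J = 0.2390, regime = climb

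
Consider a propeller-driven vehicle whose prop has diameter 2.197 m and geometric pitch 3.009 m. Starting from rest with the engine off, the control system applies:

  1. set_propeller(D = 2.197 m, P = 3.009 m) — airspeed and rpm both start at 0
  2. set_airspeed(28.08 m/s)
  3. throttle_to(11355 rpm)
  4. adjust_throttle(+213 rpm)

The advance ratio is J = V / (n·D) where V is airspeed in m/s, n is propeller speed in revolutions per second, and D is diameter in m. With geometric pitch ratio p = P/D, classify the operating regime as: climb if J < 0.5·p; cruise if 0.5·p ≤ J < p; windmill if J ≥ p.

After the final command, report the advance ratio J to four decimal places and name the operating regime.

set_propeller: D = 2.197 m, P = 3.009 m (p = P/D = 1.369595); state ← (V=0, rpm=0)
set_airspeed(28.08): V ← 28.08 m/s
throttle_to(11355): rpm ← 11355
adjust_throttle(+213): rpm ← 11355 +213 = 11568
final state: V = 28.08 m/s, rpm = 11568 → n = rpm/60 = 192.800000 rev/s
J = V / (n·D) = 28.08 / (192.800000 × 2.197) = 0.066292
regime bands: climb J<0.6848 | cruise [0.6848, 1.3696) | windmill J≥1.3696
J = 0.0663 → climb

J = 0.0663, regime = climb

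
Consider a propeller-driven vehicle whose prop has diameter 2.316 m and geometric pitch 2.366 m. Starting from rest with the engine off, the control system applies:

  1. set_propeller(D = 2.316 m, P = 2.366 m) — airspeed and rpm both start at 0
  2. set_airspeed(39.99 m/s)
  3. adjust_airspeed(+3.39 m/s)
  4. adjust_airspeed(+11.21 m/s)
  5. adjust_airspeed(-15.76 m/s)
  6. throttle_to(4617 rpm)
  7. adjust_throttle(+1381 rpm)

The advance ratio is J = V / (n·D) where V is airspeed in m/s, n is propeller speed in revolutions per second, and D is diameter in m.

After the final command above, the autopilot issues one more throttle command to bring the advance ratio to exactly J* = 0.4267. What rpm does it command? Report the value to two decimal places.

rpm = 2357.53

set_propeller: D = 2.316 m, P = 2.366 m (p = P/D = 1.021589); state ← (V=0, rpm=0)
set_airspeed(39.99): V ← 39.99 m/s
adjust_airspeed(+3.39): V ← 39.99 +3.39 = 43.38 m/s
adjust_airspeed(+11.21): V ← 43.38 +11.21 = 54.59 m/s
adjust_airspeed(-15.76): V ← 54.59 -15.76 = 38.83 m/s
throttle_to(4617): rpm ← 4617
adjust_throttle(+1381): rpm ← 4617 +1381 = 5998
final state: V = 38.83 m/s, rpm = 5998 → n = rpm/60 = 99.966667 rev/s
target J* = 0.4267; solve J* = V/(n·D) for n: n = V/(J*·D) = 38.83/(0.4267 × 2.316) = 39.292186 rev/s
rpm = 60·n = 2357.531168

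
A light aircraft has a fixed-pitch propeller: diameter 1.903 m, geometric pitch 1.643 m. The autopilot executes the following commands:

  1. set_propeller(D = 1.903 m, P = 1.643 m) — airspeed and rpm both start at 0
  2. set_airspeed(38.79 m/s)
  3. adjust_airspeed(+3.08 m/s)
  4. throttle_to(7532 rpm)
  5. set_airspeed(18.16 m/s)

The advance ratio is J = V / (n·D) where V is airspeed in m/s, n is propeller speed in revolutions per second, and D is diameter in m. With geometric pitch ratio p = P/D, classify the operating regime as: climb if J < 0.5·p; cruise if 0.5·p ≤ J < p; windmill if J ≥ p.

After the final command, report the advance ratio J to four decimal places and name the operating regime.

set_propeller: D = 1.903 m, P = 1.643 m (p = P/D = 0.863374); state ← (V=0, rpm=0)
set_airspeed(38.79): V ← 38.79 m/s
adjust_airspeed(+3.08): V ← 38.79 +3.08 = 41.87 m/s
throttle_to(7532): rpm ← 7532
set_airspeed(18.16): V ← 18.16 m/s
final state: V = 18.16 m/s, rpm = 7532 → n = rpm/60 = 125.533333 rev/s
J = V / (n·D) = 18.16 / (125.533333 × 1.903) = 0.076018
regime bands: climb J<0.4317 | cruise [0.4317, 0.8634) | windmill J≥0.8634
J = 0.0760 → climb

J = 0.0760, regime = climb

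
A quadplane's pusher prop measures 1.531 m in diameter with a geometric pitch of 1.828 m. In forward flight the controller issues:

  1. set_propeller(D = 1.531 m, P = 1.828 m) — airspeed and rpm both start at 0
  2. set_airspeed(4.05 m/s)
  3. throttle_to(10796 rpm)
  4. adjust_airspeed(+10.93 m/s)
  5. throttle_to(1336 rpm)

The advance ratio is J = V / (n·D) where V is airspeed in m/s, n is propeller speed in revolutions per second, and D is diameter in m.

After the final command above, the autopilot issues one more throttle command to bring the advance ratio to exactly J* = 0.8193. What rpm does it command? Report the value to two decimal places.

set_propeller: D = 1.531 m, P = 1.828 m (p = P/D = 1.193991); state ← (V=0, rpm=0)
set_airspeed(4.05): V ← 4.05 m/s
throttle_to(10796): rpm ← 10796
adjust_airspeed(+10.93): V ← 4.05 +10.93 = 14.98 m/s
throttle_to(1336): rpm ← 1336
final state: V = 14.98 m/s, rpm = 1336 → n = rpm/60 = 22.266667 rev/s
target J* = 0.8193; solve J* = V/(n·D) for n: n = V/(J*·D) = 14.98/(0.8193 × 1.531) = 11.942456 rev/s
rpm = 60·n = 716.547390

rpm = 716.55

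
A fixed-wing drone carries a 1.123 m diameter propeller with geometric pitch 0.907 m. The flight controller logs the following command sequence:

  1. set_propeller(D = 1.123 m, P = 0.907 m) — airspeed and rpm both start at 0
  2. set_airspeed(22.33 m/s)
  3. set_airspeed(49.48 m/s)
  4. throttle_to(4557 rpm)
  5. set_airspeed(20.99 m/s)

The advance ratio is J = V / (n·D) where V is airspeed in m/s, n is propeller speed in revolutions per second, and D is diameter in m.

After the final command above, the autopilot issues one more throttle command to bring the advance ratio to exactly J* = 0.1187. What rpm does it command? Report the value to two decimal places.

rpm = 9447.85

set_propeller: D = 1.123 m, P = 0.907 m (p = P/D = 0.807658); state ← (V=0, rpm=0)
set_airspeed(22.33): V ← 22.33 m/s
set_airspeed(49.48): V ← 49.48 m/s
throttle_to(4557): rpm ← 4557
set_airspeed(20.99): V ← 20.99 m/s
final state: V = 20.99 m/s, rpm = 4557 → n = rpm/60 = 75.950000 rev/s
target J* = 0.1187; solve J* = V/(n·D) for n: n = V/(J*·D) = 20.99/(0.1187 × 1.123) = 157.464248 rev/s
rpm = 60·n = 9447.854878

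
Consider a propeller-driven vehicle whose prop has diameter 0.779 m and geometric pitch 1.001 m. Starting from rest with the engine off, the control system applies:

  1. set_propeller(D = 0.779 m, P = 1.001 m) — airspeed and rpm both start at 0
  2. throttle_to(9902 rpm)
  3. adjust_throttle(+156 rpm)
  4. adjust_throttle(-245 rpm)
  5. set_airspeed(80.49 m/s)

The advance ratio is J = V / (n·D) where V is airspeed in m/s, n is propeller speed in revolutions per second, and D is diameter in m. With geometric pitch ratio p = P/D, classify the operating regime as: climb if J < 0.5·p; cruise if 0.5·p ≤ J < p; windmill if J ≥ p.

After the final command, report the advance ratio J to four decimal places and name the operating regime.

set_propeller: D = 0.779 m, P = 1.001 m (p = P/D = 1.284981); state ← (V=0, rpm=0)
throttle_to(9902): rpm ← 9902
adjust_throttle(+156): rpm ← 9902 +156 = 10058
adjust_throttle(-245): rpm ← 10058 -245 = 9813
set_airspeed(80.49): V ← 80.49 m/s
final state: V = 80.49 m/s, rpm = 9813 → n = rpm/60 = 163.550000 rev/s
J = V / (n·D) = 80.49 / (163.550000 × 0.779) = 0.631763
regime bands: climb J<0.6425 | cruise [0.6425, 1.2850) | windmill J≥1.2850
J = 0.6318 → climb

J = 0.6318, regime = climb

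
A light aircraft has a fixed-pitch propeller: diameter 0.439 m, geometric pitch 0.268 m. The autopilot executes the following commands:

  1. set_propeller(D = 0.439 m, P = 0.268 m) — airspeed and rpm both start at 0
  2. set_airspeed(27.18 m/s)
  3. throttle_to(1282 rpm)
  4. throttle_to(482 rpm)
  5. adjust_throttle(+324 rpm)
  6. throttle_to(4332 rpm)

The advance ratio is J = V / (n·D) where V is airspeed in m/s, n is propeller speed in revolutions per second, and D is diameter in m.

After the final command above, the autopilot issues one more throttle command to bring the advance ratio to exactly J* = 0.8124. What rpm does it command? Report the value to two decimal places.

set_propeller: D = 0.439 m, P = 0.268 m (p = P/D = 0.610478); state ← (V=0, rpm=0)
set_airspeed(27.18): V ← 27.18 m/s
throttle_to(1282): rpm ← 1282
throttle_to(482): rpm ← 482
adjust_throttle(+324): rpm ← 482 +324 = 806
throttle_to(4332): rpm ← 4332
final state: V = 27.18 m/s, rpm = 4332 → n = rpm/60 = 72.200000 rev/s
target J* = 0.8124; solve J* = V/(n·D) for n: n = V/(J*·D) = 27.18/(0.8124 × 0.439) = 76.210536 rev/s
rpm = 60·n = 4572.632174

rpm = 4572.63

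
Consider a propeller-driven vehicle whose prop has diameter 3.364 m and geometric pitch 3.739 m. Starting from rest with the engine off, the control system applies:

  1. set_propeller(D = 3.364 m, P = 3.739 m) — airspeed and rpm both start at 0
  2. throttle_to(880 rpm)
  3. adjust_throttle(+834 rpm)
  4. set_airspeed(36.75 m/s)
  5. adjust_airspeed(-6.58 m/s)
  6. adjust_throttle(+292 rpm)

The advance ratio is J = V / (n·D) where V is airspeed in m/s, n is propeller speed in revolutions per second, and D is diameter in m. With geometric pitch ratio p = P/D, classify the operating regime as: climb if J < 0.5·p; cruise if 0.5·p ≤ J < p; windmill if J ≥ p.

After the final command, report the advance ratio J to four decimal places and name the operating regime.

set_propeller: D = 3.364 m, P = 3.739 m (p = P/D = 1.111474); state ← (V=0, rpm=0)
throttle_to(880): rpm ← 880
adjust_throttle(+834): rpm ← 880 +834 = 1714
set_airspeed(36.75): V ← 36.75 m/s
adjust_airspeed(-6.58): V ← 36.75 -6.58 = 30.17 m/s
adjust_throttle(+292): rpm ← 1714 +292 = 2006
final state: V = 30.17 m/s, rpm = 2006 → n = rpm/60 = 33.433333 rev/s
J = V / (n·D) = 30.17 / (33.433333 × 3.364) = 0.268250
regime bands: climb J<0.5557 | cruise [0.5557, 1.1115) | windmill J≥1.1115
J = 0.2682 → climb

J = 0.2682, regime = climb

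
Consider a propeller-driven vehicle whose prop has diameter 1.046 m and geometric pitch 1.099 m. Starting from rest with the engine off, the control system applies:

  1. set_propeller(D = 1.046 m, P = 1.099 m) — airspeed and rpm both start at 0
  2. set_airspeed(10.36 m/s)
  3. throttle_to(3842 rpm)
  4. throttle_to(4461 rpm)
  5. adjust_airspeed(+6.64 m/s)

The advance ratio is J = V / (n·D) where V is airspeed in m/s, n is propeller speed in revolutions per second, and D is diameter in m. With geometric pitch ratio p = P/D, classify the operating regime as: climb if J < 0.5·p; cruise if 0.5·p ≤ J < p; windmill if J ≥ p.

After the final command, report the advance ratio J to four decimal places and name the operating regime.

set_propeller: D = 1.046 m, P = 1.099 m (p = P/D = 1.050669); state ← (V=0, rpm=0)
set_airspeed(10.36): V ← 10.36 m/s
throttle_to(3842): rpm ← 3842
throttle_to(4461): rpm ← 4461
adjust_airspeed(+6.64): V ← 10.36 +6.64 = 17 m/s
final state: V = 17 m/s, rpm = 4461 → n = rpm/60 = 74.350000 rev/s
J = V / (n·D) = 17 / (74.350000 × 1.046) = 0.218593
regime bands: climb J<0.5253 | cruise [0.5253, 1.0507) | windmill J≥1.0507
J = 0.2186 → climb

J = 0.2186, regime = climb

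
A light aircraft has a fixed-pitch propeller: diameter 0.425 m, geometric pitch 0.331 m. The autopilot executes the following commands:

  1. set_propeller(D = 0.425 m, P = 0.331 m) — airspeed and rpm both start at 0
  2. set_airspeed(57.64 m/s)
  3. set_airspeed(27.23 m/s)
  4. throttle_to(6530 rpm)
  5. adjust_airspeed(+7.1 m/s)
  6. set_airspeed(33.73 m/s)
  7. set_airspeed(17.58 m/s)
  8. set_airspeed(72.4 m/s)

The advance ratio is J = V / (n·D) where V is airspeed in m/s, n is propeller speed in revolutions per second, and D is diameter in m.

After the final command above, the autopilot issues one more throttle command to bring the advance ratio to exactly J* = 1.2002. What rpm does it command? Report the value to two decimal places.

rpm = 8516.23

set_propeller: D = 0.425 m, P = 0.331 m (p = P/D = 0.778824); state ← (V=0, rpm=0)
set_airspeed(57.64): V ← 57.64 m/s
set_airspeed(27.23): V ← 27.23 m/s
throttle_to(6530): rpm ← 6530
adjust_airspeed(+7.1): V ← 27.23 +7.1 = 34.33 m/s
set_airspeed(33.73): V ← 33.73 m/s
set_airspeed(17.58): V ← 17.58 m/s
set_airspeed(72.4): V ← 72.4 m/s
final state: V = 72.4 m/s, rpm = 6530 → n = rpm/60 = 108.833333 rev/s
target J* = 1.2002; solve J* = V/(n·D) for n: n = V/(J*·D) = 72.4/(1.2002 × 0.425) = 141.937128 rev/s
rpm = 60·n = 8516.227688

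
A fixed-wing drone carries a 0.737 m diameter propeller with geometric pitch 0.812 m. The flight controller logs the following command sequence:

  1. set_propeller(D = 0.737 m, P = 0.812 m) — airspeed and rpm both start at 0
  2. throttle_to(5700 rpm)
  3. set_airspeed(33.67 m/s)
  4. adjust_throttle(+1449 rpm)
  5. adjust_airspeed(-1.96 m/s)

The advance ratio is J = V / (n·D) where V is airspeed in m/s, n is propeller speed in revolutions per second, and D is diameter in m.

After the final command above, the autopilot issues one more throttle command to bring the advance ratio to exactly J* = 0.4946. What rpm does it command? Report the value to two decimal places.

set_propeller: D = 0.737 m, P = 0.812 m (p = P/D = 1.101764); state ← (V=0, rpm=0)
throttle_to(5700): rpm ← 5700
set_airspeed(33.67): V ← 33.67 m/s
adjust_throttle(+1449): rpm ← 5700 +1449 = 7149
adjust_airspeed(-1.96): V ← 33.67 -1.96 = 31.71 m/s
final state: V = 31.71 m/s, rpm = 7149 → n = rpm/60 = 119.150000 rev/s
target J* = 0.4946; solve J* = V/(n·D) for n: n = V/(J*·D) = 31.71/(0.4946 × 0.737) = 86.991064 rev/s
rpm = 60·n = 5219.463832

rpm = 5219.46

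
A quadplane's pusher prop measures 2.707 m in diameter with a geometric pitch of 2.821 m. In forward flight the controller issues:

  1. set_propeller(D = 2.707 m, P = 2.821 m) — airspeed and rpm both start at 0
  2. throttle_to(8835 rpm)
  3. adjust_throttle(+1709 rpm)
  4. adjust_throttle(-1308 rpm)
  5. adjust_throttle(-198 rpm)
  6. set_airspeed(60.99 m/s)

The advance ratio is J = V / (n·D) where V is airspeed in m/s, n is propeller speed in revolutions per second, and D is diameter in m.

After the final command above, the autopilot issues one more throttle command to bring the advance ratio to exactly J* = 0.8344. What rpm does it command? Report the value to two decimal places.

rpm = 1620.12

set_propeller: D = 2.707 m, P = 2.821 m (p = P/D = 1.042113); state ← (V=0, rpm=0)
throttle_to(8835): rpm ← 8835
adjust_throttle(+1709): rpm ← 8835 +1709 = 10544
adjust_throttle(-1308): rpm ← 10544 -1308 = 9236
adjust_throttle(-198): rpm ← 9236 -198 = 9038
set_airspeed(60.99): V ← 60.99 m/s
final state: V = 60.99 m/s, rpm = 9038 → n = rpm/60 = 150.633333 rev/s
target J* = 0.8344; solve J* = V/(n·D) for n: n = V/(J*·D) = 60.99/(0.8344 × 2.707) = 27.002009 rev/s
rpm = 60·n = 1620.120557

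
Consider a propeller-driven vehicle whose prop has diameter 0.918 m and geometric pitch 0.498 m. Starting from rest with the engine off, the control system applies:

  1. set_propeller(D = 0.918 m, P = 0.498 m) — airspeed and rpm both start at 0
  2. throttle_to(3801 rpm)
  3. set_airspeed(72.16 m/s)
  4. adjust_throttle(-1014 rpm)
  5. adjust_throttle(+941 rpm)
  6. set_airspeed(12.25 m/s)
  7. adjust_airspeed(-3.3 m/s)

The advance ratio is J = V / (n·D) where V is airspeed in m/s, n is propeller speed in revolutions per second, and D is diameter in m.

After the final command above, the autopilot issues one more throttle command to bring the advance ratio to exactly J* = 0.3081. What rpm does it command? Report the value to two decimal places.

rpm = 1898.63

set_propeller: D = 0.918 m, P = 0.498 m (p = P/D = 0.542484); state ← (V=0, rpm=0)
throttle_to(3801): rpm ← 3801
set_airspeed(72.16): V ← 72.16 m/s
adjust_throttle(-1014): rpm ← 3801 -1014 = 2787
adjust_throttle(+941): rpm ← 2787 +941 = 3728
set_airspeed(12.25): V ← 12.25 m/s
adjust_airspeed(-3.3): V ← 12.25 -3.3 = 8.95 m/s
final state: V = 8.95 m/s, rpm = 3728 → n = rpm/60 = 62.133333 rev/s
target J* = 0.3081; solve J* = V/(n·D) for n: n = V/(J*·D) = 8.95/(0.3081 × 0.918) = 31.643802 rev/s
rpm = 60·n = 1898.628109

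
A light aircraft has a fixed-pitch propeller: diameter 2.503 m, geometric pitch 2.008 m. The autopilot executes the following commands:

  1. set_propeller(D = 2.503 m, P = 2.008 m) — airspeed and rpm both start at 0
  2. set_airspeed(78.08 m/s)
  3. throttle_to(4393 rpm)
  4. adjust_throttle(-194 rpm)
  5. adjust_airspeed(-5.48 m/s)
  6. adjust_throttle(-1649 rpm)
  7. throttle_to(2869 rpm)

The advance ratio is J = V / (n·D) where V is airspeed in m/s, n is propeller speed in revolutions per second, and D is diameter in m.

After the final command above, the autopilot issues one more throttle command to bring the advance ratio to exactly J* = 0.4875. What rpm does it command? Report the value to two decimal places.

rpm = 3569.87

set_propeller: D = 2.503 m, P = 2.008 m (p = P/D = 0.802237); state ← (V=0, rpm=0)
set_airspeed(78.08): V ← 78.08 m/s
throttle_to(4393): rpm ← 4393
adjust_throttle(-194): rpm ← 4393 -194 = 4199
adjust_airspeed(-5.48): V ← 78.08 -5.48 = 72.6 m/s
adjust_throttle(-1649): rpm ← 4199 -1649 = 2550
throttle_to(2869): rpm ← 2869
final state: V = 72.6 m/s, rpm = 2869 → n = rpm/60 = 47.816667 rev/s
target J* = 0.4875; solve J* = V/(n·D) for n: n = V/(J*·D) = 72.6/(0.4875 × 2.503) = 59.497833 rev/s
rpm = 60·n = 3569.870002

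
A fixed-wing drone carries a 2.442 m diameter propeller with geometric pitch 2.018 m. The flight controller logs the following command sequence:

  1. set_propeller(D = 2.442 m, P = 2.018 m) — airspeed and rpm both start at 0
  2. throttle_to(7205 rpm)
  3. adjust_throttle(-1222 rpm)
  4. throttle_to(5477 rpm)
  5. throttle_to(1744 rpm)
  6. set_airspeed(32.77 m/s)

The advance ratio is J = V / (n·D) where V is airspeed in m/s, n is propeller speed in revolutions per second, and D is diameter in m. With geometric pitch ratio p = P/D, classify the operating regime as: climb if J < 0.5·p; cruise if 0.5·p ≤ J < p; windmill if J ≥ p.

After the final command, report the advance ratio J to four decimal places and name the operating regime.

J = 0.4617, regime = cruise

set_propeller: D = 2.442 m, P = 2.018 m (p = P/D = 0.826372); state ← (V=0, rpm=0)
throttle_to(7205): rpm ← 7205
adjust_throttle(-1222): rpm ← 7205 -1222 = 5983
throttle_to(5477): rpm ← 5477
throttle_to(1744): rpm ← 1744
set_airspeed(32.77): V ← 32.77 m/s
final state: V = 32.77 m/s, rpm = 1744 → n = rpm/60 = 29.066667 rev/s
J = V / (n·D) = 32.77 / (29.066667 × 2.442) = 0.461674
regime bands: climb J<0.4132 | cruise [0.4132, 0.8264) | windmill J≥0.8264
J = 0.4617 → cruise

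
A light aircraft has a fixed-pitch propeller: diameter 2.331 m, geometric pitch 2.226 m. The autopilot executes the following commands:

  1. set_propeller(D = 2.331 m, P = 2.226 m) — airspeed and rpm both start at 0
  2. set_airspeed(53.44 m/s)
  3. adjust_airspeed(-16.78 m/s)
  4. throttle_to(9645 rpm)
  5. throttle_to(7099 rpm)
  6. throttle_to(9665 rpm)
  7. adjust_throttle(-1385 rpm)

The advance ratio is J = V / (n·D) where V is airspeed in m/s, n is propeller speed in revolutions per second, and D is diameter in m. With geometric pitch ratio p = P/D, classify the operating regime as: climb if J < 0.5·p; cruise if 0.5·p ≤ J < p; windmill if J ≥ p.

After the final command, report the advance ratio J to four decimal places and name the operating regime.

set_propeller: D = 2.331 m, P = 2.226 m (p = P/D = 0.954955); state ← (V=0, rpm=0)
set_airspeed(53.44): V ← 53.44 m/s
adjust_airspeed(-16.78): V ← 53.44 -16.78 = 36.66 m/s
throttle_to(9645): rpm ← 9645
throttle_to(7099): rpm ← 7099
throttle_to(9665): rpm ← 9665
adjust_throttle(-1385): rpm ← 9665 -1385 = 8280
final state: V = 36.66 m/s, rpm = 8280 → n = rpm/60 = 138.000000 rev/s
J = V / (n·D) = 36.66 / (138.000000 × 2.331) = 0.113965
regime bands: climb J<0.4775 | cruise [0.4775, 0.9550) | windmill J≥0.9550
J = 0.1140 → climb

J = 0.1140, regime = climb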